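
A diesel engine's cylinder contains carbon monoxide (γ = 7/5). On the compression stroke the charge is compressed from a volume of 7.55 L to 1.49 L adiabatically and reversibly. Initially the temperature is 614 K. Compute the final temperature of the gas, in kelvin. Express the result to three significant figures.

T₂ ≈ 1180 K

Adiabatic: T₁V₁^(γ−1) = T₂V₂^(γ−1) ⇒ T₂ = T₁ (V₁/V₂)^(γ−1).
T₂ = 614 × (7.55/1.49)^(2/5) = 1175 K.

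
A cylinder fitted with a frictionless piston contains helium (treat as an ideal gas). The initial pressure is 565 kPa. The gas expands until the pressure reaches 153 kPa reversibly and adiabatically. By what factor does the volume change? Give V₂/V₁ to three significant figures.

V₂/V₁ ≈ 2.19

From PV^γ = const, V₂/V₁ = (P₁/P₂)^(1/γ).
For a monatomic ideal gas γ = 5/3.
V₂/V₁ = (565/153)^(3/5) = 2.19.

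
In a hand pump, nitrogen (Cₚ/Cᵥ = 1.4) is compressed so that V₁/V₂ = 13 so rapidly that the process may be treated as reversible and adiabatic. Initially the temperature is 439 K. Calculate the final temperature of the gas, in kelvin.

For a reversible adiabat TV^(γ−1) is constant, so T₂ = T₁ (V₁/V₂)^(γ−1).
T₂ = 439 × 13^(0.4) = 1225 K.

T₂ ≈ 1220 K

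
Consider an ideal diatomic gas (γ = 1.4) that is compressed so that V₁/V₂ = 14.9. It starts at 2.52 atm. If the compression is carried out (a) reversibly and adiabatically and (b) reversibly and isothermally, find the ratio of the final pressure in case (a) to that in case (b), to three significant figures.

Isothermal: P_b = P₁(V₁/V₂) = 2.52×14.9.
Adiabatic: P_a = P₁(V₁/V₂)^γ = 2.52×14.9^(1.4).
P_a/P_b = (V₁/V₂)^(γ−1) = 14.9^(0.4) = 2.946.

P_adiabatic / P_isothermal ≈ 2.95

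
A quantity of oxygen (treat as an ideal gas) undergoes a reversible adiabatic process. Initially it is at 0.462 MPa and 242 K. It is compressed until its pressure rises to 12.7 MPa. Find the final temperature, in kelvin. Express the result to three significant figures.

T₂ ≈ 624 K

Adiabatic: T₂/T₁ = (P₂/P₁)^((γ−1)/γ).
For a diatomic ideal gas γ = 7/5, so (γ−1)/γ = 2/7.
T₂ = 242 × (12.7/0.462)^(2/7) = 623.7 K.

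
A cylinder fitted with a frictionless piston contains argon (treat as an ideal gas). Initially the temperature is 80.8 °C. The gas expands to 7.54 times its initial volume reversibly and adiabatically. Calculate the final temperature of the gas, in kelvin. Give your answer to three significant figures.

For a reversible adiabat TV^(γ−1) is constant, so T₂ = T₁ (V₁/V₂)^(γ−1).
For a monatomic ideal gas γ = 5/3, so γ−1 = 2/3.
T₁ = 80.8 °C = 353.9 K.
T₂ = 353.9 × (1/7.54)^(2/3) = 92.05 K.

T₂ ≈ 92.1 K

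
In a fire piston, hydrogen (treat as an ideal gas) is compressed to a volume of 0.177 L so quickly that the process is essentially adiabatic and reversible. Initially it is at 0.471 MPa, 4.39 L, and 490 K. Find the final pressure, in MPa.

Since PV^γ is constant along a reversible adiabat, P₂ = P₁ (V₁/V₂)^γ.
γ = 7/5 for a diatomic ideal gas.
P₂ = 0.471 × (4.39/0.177)^(7/5) = 42.2 MPa.

P₂ ≈ 42.2 MPa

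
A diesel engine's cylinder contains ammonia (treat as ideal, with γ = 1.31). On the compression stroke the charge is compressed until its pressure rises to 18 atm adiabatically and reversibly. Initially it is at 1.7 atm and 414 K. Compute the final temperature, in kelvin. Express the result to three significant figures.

T₂ ≈ 724 K

Adiabatic: T₂/T₁ = (P₂/P₁)^((γ−1)/γ).
T₂ = 414 × (18/1.7)^(0.237) = 723.6 K.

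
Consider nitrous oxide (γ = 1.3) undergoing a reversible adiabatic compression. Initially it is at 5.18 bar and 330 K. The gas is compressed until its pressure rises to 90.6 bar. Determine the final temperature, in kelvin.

Along an adiabat T P^((1−γ)/γ) is constant, so T₂ = T₁ (P₂/P₁)^((γ−1)/γ).
T₂ = 330 × (90.6/5.18)^(0.231) = 638.7 K.

T₂ ≈ 639 K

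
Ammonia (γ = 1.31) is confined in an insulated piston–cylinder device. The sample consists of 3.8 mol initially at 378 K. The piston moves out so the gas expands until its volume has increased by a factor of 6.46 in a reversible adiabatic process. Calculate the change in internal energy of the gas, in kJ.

For a reversible adiabat TV^(γ−1) is constant, so T₂ = T₁ (V₁/V₂)^(γ−1).
T₂ = 378 × (1/6.46)^(0.31) = 212 K.
Q = 0, so ΔU = W_on_gas = nCᵥΔT with Cᵥ = R/(γ−1) = 26.82 J/(mol·K).
ΔU = 3.8 × 26.82 × (212 − 378) = -16920 J.

ΔU ≈ -16.9 kJ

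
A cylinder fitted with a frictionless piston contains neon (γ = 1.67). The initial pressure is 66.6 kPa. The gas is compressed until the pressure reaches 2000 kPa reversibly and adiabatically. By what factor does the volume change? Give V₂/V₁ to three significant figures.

V₂/V₁ ≈ 0.130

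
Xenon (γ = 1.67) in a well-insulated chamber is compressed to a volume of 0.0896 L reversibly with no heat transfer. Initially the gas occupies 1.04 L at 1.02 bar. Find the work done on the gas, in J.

P₂ = P₁(V₁/V₂)^γ = 1.02×(1.04/0.0896)^(1.67) = 61.19 bar.
For a reversible adiabat, W_by_gas = (P₁V₁ − P₂V₂)/(γ−1).
W_by = (102000×0.00104 − 6.119×10^6×8.96×10^-5) / (0.67) = -660 J.
W_on_gas = −W_by = 660 J.

W ≈ 660 J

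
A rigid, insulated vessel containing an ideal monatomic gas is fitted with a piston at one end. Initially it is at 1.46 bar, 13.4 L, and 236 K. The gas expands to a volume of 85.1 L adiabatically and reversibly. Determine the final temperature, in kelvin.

T₂ ≈ 68.8 K

For a reversible adiabat TV^(γ−1) is constant, so T₂ = T₁ (V₁/V₂)^(γ−1).
γ = 5/3 for a monatomic ideal gas.
T₂ = 236 × (13.4/85.1)^(2/3) = 68.82 K.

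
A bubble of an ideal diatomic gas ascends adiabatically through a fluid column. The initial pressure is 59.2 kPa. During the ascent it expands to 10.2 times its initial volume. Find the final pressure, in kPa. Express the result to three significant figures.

Adiabatic: P₁V₁^γ = P₂V₂^γ ⇒ P₂ = P₁ (V₁/V₂)^γ.
For a diatomic ideal gas γ = 7/5.
P₂ = 59.2 × (1/10.2)^(7/5) = 2.292 kPa.

P₂ ≈ 2.29 kPa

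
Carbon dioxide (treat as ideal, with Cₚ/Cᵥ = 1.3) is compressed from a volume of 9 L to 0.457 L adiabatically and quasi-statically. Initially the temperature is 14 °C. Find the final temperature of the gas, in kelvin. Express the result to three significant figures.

T₂ ≈ 702 K

For a reversible adiabat TV^(γ−1) is constant, so T₂ = T₁ (V₁/V₂)^(γ−1).
T₁ = 14 °C = 287.1 K.
T₂ = 287.1 × (9/0.457)^(0.3) = 702.1 K.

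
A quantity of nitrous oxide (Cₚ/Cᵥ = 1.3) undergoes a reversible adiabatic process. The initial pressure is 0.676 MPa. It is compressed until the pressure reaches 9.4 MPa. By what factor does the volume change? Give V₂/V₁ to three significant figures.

From PV^γ = const, V₂/V₁ = (P₁/P₂)^(1/γ).
V₂/V₁ = (0.676/9.4)^(0.769) = 0.132.

V₂/V₁ ≈ 0.132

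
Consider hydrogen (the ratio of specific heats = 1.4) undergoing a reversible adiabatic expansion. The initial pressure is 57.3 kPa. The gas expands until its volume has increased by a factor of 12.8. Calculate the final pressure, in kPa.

P₂ ≈ 1.61 kPa

Since PV^γ is constant along a reversible adiabat, P₂ = P₁ (V₁/V₂)^γ.
P₂ = 57.3 × (1/12.8)^(1.4) = 1.615 kPa.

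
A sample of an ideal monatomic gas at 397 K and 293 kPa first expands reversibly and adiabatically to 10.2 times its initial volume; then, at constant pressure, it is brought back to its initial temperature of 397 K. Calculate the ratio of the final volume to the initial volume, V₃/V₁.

For a monatomic ideal gas γ = 5/3.
Adiabatic step: V₂/V₁ = 10.2; T₂ = T₁·(1/10.2)^(2/3) = 84.41 K.
Isobaric step: V₃/V₂ = T₃/T₂ = 397/84.41.
V₃/V₁ = (V₂/V₁)(V₃/V₂) = 10.2 × (397/84.41) = 47.97.

V₃/V₁ ≈ 48.0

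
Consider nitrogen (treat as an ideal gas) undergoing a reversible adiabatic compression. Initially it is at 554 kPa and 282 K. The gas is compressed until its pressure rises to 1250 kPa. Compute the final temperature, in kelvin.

Adiabatic: T₂/T₁ = (P₂/P₁)^((γ−1)/γ).
For a diatomic ideal gas γ = 7/5, so (γ−1)/γ = 2/7.
T₂ = 282 × (1250/554)^(2/7) = 355.8 K.

T₂ ≈ 356 K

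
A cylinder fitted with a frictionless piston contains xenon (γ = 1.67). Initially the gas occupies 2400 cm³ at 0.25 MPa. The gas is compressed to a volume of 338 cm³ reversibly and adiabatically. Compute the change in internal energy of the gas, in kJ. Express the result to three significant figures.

P₂ = P₁(V₁/V₂)^γ = 0.25×(2400/338)^(1.67) = 6.601 MPa.
For a reversible adiabat, W_by_gas = (P₁V₁ − P₂V₂)/(γ−1).
W_by = (250000×0.0024 − 6.601×10^6×0.000338) / (0.67) = -2434 J.
Q = 0 ⇒ ΔU = −W_by = 2434 J.

ΔU ≈ 2.43 kJ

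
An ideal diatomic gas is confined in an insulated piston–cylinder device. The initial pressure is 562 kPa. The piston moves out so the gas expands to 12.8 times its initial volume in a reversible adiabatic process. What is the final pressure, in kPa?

Since PV^γ is constant along a reversible adiabat, P₂ = P₁ (V₁/V₂)^γ.
For a diatomic ideal gas γ = 7/5.
P₂ = 562 × (1/12.8)^(7/5) = 15.84 kPa.

P₂ ≈ 15.8 kPa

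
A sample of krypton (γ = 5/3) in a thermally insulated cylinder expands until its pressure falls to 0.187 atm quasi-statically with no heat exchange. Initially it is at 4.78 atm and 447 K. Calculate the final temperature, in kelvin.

T₂ ≈ 122 K

Along an adiabat T P^((1−γ)/γ) is constant, so T₂ = T₁ (P₂/P₁)^((γ−1)/γ).
T₂ = 447 × (0.187/4.78)^(2/5) = 122.3 K.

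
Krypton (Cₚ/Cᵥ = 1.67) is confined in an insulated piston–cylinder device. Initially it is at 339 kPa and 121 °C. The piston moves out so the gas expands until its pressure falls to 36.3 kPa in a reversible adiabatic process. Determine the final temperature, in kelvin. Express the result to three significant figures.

T₂ ≈ 161 K

Adiabatic: T₂/T₁ = (P₂/P₁)^((γ−1)/γ).
T₁ = 121 °C = 394.1 K.
T₂ = 394.1 × (36.3/339)^(0.401) = 160.8 K.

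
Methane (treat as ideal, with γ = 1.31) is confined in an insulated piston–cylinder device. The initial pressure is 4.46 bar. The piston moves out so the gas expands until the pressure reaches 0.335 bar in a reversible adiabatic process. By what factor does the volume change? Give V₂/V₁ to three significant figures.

From PV^γ = const, V₂/V₁ = (P₁/P₂)^(1/γ).
V₂/V₁ = (4.46/0.335)^(0.763) = 7.215.

V₂/V₁ ≈ 7.22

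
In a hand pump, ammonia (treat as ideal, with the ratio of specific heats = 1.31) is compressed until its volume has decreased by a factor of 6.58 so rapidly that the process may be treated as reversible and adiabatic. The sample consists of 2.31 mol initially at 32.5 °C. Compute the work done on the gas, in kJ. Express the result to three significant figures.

W ≈ 15.0 kJ

Adiabatic: T₁V₁^(γ−1) = T₂V₂^(γ−1) ⇒ T₂ = T₁ (V₁/V₂)^(γ−1).
T₁ = 32.5 °C = 305.6 K.
T₂ = 305.6 × 6.58^(0.31) = 548.1 K.
Q = 0, so ΔU = W_on_gas = nCᵥΔT with Cᵥ = R/(γ−1) = 26.82 J/(mol·K).
ΔU = 2.31 × 26.82 × (548.1 − 305.6) = 15020 J.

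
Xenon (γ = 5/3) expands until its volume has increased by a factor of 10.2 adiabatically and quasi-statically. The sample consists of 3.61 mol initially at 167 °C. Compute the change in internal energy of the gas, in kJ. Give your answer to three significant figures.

Adiabatic: T₁V₁^(γ−1) = T₂V₂^(γ−1) ⇒ T₂ = T₁ (V₁/V₂)^(γ−1).
T₁ = 167 °C = 440.1 K.
T₂ = 440.1 × (1/10.2)^(2/3) = 93.58 K.
Q = 0, so ΔU = W_on_gas = nCᵥΔT with Cᵥ = R/(γ−1) = 12.47 J/(mol·K).
ΔU = 3.61 × 12.47 × (93.58 − 440.1) = -15600 J.

ΔU ≈ -15.6 kJ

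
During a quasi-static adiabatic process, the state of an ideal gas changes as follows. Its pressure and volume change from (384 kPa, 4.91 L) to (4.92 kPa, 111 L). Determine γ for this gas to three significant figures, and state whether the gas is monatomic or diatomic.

PV^γ = const ⇒ γ = ln(P₂/P₁) / ln(V₁/V₂).
γ = ln(4.92/384) / ln(4.91/111) = 1.397.
γ ≈ 1.40 is close to 7/5, so the gas is diatomic.

γ ≈ 1.40; diatomic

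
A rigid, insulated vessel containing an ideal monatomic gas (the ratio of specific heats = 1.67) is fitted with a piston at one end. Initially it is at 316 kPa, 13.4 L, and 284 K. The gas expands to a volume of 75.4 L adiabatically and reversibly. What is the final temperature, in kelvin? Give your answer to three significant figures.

Adiabatic: T₁V₁^(γ−1) = T₂V₂^(γ−1) ⇒ T₂ = T₁ (V₁/V₂)^(γ−1).
T₂ = 284 × (13.4/75.4)^(0.67) = 89.26 K.

T₂ ≈ 89.3 K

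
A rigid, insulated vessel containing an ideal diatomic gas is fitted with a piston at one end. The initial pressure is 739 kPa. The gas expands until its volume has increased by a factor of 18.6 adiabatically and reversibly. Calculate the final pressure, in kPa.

P₂ ≈ 12.3 kPa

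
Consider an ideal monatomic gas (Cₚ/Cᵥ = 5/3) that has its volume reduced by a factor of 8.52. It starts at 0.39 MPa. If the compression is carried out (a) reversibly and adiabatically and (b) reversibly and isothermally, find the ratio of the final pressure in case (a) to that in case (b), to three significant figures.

Isothermal: P_b = P₁(V₁/V₂) = 0.39×8.52.
Adiabatic: P_a = P₁(V₁/V₂)^γ = 0.39×8.52^(5/3).
P_a/P_b = (V₁/V₂)^(γ−1) = 8.52^(2/3) = 4.172.

P_adiabatic / P_isothermal ≈ 4.17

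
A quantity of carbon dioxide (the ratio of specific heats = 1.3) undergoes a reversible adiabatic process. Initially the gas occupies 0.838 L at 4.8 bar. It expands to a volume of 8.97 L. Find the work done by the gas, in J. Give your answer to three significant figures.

W ≈ 682 J

P₂ = P₁(V₁/V₂)^γ = 4.8×(0.838/8.97)^(1.3) = 0.2202 bar.
For a reversible adiabat, W_by_gas = (P₁V₁ − P₂V₂)/(γ−1).
W_by = (480000×0.000838 − 22020×0.00897) / (0.3) = 682.4 J.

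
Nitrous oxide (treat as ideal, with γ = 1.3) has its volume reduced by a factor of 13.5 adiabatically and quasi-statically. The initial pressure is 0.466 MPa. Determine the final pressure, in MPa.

Since PV^γ is constant along a reversible adiabat, P₂ = P₁ (V₁/V₂)^γ.
P₂ = 0.466 × 13.5^(1.3) = 13.73 MPa.

P₂ ≈ 13.7 MPa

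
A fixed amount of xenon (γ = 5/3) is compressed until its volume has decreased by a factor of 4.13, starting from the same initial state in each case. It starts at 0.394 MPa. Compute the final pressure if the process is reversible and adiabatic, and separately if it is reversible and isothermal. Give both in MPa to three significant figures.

adiabatic: 4.19 MPa; isothermal: 1.63 MPa

Isothermal: P₂ = P₁(V₁/V₂) = 0.394×4.13 = 1.627 MPa.
Adiabatic: P₂ = P₁(V₁/V₂)^γ = 0.394×4.13^(5/3) = 4.189 MPa.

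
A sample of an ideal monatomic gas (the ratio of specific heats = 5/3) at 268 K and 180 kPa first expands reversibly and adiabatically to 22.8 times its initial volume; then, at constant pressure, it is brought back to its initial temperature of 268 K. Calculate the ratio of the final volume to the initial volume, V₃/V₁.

V₃/V₁ ≈ 183

Adiabatic step: V₂/V₁ = 22.8; T₂ = T₁·(1/22.8)^(2/3) = 33.33 K.
Isobaric step: V₃/V₂ = T₃/T₂ = 268/33.33.
V₃/V₁ = (V₂/V₁)(V₃/V₂) = 22.8 × (268/33.33) = 183.3.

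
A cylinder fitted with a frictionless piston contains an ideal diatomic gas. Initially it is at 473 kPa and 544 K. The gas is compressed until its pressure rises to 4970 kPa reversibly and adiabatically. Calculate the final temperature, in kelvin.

T₂ ≈ 1070 K

Adiabatic: T₂/T₁ = (P₂/P₁)^((γ−1)/γ).
For a diatomic ideal gas γ = 7/5, so (γ−1)/γ = 2/7.
T₂ = 544 × (4970/473)^(2/7) = 1065 K.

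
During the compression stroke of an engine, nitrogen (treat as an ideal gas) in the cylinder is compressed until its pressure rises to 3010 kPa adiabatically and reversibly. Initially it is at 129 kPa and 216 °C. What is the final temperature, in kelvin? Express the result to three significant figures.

T₂ ≈ 1200 K

Along an adiabat T P^((1−γ)/γ) is constant, so T₂ = T₁ (P₂/P₁)^((γ−1)/γ).
For a diatomic ideal gas γ = 7/5, so (γ−1)/γ = 2/7.
T₁ = 216 °C = 489.1 K.
T₂ = 489.1 × (3010/129)^(2/7) = 1203 K.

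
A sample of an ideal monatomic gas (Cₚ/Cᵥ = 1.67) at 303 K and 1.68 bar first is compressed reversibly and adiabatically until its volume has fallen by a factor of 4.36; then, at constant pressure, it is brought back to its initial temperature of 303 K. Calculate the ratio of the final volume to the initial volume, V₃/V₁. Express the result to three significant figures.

Adiabatic step: V₂/V₁ = 0.2294; T₂ = T₁·4.36^(0.67) = 812.6 K.
Isobaric step: V₃/V₂ = T₃/T₂ = 303/812.6.
V₃/V₁ = (V₂/V₁)(V₃/V₂) = 0.2294 × (303/812.6) = 0.08552.

V₃/V₁ ≈ 0.0855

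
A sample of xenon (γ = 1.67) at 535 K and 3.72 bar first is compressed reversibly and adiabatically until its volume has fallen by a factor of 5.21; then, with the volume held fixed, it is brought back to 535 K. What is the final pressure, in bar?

P₃ ≈ 19.4 bar

Adiabatic step (PV^γ = const): P₂ = 3.72×5.21^(1.67) = 58.57 bar; T₂ = 535×5.21^(0.67) = 1617 K.
Isochoric: P₃ = P₂(T₃/T₂) = 58.57 × (535/1617) = 19.38 bar.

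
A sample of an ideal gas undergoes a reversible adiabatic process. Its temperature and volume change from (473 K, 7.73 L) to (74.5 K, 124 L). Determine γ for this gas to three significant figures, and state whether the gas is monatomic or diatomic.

TV^(γ−1) = const ⇒ γ − 1 = ln(T₂/T₁) / ln(V₁/V₂).
γ = 1 + ln(74.5/473) / ln(7.73/124) = 1.666.
γ ≈ 1.67 is close to 5/3, so the gas is monatomic.

γ ≈ 1.67; monatomic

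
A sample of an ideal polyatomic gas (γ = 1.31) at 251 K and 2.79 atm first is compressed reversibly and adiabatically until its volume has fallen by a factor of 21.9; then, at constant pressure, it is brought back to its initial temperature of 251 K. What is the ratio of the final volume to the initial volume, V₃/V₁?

V₃/V₁ ≈ 0.0175

Adiabatic step: V₂/V₁ = 0.04566; T₂ = T₁·21.9^(0.31) = 653.4 K.
Isobaric step: V₃/V₂ = T₃/T₂ = 251/653.4.
V₃/V₁ = (V₂/V₁)(V₃/V₂) = 0.04566 × (251/653.4) = 0.01754.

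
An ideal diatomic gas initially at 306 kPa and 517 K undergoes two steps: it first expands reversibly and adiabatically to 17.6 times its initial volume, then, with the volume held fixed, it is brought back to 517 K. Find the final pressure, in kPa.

For a diatomic ideal gas γ = 7/5.
Adiabatic step (PV^γ = const): P₂ = 306×(1/17.6)^(7/5) = 5.521 kPa; T₂ = 517×(1/17.6)^(2/5) = 164.2 K.
Isochoric: P₃ = P₂(T₃/T₂) = 5.521 × (517/164.2) = 17.39 kPa.

P₃ ≈ 17.4 kPa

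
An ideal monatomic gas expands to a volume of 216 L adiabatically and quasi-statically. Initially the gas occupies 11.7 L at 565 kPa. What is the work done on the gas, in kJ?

W ≈ -8.50 kJ

γ = 5/3 for a monatomic ideal gas.
P₂ = P₁(V₁/V₂)^γ = 565×(11.7/216)^(5/3) = 4.381 kPa.
For a reversible adiabat, W_by_gas = (P₁V₁ − P₂V₂)/(γ−1).
W_by = (565000×0.0117 − 4381×0.216) / (2/3) = 8496 J.
W_on_gas = −W_by = -8496 J.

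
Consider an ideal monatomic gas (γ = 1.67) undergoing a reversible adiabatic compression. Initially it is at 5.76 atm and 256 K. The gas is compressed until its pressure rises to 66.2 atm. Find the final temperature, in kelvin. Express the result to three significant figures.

T₂ ≈ 682 K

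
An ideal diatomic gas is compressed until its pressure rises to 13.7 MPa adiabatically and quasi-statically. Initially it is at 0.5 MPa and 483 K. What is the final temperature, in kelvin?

T₂ ≈ 1240 K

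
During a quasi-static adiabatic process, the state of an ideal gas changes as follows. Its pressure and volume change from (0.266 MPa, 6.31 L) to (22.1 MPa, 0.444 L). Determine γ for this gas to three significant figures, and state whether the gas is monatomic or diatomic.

PV^γ = const ⇒ γ = ln(P₂/P₁) / ln(V₁/V₂).
γ = ln(22.1/0.266) / ln(6.31/0.444) = 1.665.
γ ≈ 1.67 is close to 5/3, so the gas is monatomic.

γ ≈ 1.67; monatomic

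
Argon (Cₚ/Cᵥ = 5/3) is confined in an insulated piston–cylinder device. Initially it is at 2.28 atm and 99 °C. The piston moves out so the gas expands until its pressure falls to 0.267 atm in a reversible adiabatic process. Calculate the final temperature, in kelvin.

T₂ ≈ 158 K

Adiabatic: T₂/T₁ = (P₂/P₁)^((γ−1)/γ).
T₁ = 99 °C = 372.1 K.
T₂ = 372.1 × (0.267/2.28)^(2/5) = 157.8 K.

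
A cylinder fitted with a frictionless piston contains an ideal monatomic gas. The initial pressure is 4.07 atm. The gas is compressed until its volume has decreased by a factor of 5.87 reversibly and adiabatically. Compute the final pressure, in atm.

Adiabatic: P₁V₁^γ = P₂V₂^γ ⇒ P₂ = P₁ (V₁/V₂)^γ.
For a monatomic ideal gas γ = 5/3.
P₂ = 4.07 × 5.87^(5/3) = 77.74 atm.

P₂ ≈ 77.7 atm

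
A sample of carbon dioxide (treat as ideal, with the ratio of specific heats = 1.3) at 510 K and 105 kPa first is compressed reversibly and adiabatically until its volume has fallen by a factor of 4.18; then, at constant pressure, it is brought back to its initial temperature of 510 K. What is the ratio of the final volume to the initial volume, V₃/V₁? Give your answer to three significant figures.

Adiabatic step: V₂/V₁ = 0.2392; T₂ = T₁·4.18^(0.3) = 783.3 K.
Isobaric step: V₃/V₂ = T₃/T₂ = 510/783.3.
V₃/V₁ = (V₂/V₁)(V₃/V₂) = 0.2392 × (510/783.3) = 0.1558.

V₃/V₁ ≈ 0.156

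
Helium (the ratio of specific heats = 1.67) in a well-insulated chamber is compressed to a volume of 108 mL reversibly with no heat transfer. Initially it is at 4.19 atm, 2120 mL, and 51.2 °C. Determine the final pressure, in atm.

P₂ ≈ 604 atm

Adiabatic: P₁V₁^γ = P₂V₂^γ ⇒ P₂ = P₁ (V₁/V₂)^γ.
P₂ = 4.19 × (2120/108)^(1.67) = 604.5 atm.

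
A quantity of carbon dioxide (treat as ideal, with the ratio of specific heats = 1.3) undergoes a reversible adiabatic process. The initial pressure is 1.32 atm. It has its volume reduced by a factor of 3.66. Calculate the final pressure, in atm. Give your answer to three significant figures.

P₂ ≈ 7.13 atm

Adiabatic: P₁V₁^γ = P₂V₂^γ ⇒ P₂ = P₁ (V₁/V₂)^γ.
P₂ = 1.32 × 3.66^(1.3) = 7.13 atm.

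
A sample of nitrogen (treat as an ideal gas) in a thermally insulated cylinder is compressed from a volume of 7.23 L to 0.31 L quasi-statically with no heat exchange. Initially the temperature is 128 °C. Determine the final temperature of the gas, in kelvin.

T₂ ≈ 1410 K

Adiabatic: T₁V₁^(γ−1) = T₂V₂^(γ−1) ⇒ T₂ = T₁ (V₁/V₂)^(γ−1).
For a diatomic ideal gas γ = 7/5, so γ−1 = 2/5.
T₁ = 128 °C = 401.1 K.
T₂ = 401.1 × (7.23/0.31)^(2/5) = 1414 K.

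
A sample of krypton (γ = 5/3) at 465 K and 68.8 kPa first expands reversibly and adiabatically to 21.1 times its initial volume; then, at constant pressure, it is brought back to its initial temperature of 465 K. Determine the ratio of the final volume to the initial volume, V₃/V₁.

Adiabatic step: V₂/V₁ = 21.1; T₂ = T₁·(1/21.1)^(2/3) = 60.9 K.
Isobaric step: V₃/V₂ = T₃/T₂ = 465/60.9.
V₃/V₁ = (V₂/V₁)(V₃/V₂) = 21.1 × (465/60.9) = 161.1.

V₃/V₁ ≈ 161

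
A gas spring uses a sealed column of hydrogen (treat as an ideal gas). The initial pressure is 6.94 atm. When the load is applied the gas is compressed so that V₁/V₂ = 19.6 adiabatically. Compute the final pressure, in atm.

P₂ ≈ 447 atm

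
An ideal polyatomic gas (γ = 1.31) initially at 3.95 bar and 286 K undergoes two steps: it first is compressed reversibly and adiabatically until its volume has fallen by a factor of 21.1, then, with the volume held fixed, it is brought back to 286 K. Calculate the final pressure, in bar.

P₃ ≈ 83.3 bar

Adiabatic step (PV^γ = const): P₂ = 3.95×21.1^(1.31) = 214.5 bar; T₂ = 286×21.1^(0.31) = 736 K.
Isochoric: P₃ = P₂(T₃/T₂) = 214.5 × (286/736) = 83.35 bar.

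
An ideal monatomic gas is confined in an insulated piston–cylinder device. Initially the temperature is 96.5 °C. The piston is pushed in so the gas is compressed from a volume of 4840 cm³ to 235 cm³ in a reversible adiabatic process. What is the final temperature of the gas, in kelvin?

T₂ ≈ 2780 K

Adiabatic: T₁V₁^(γ−1) = T₂V₂^(γ−1) ⇒ T₂ = T₁ (V₁/V₂)^(γ−1).
For a monatomic ideal gas γ = 5/3, so γ−1 = 2/3.
T₁ = 96.5 °C = 369.6 K.
T₂ = 369.6 × (4840/235)^(2/3) = 2777 K.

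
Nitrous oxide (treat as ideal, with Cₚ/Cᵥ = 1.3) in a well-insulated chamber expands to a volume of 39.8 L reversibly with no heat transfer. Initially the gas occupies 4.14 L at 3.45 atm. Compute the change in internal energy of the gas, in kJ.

ΔU ≈ -2.38 kJ

P₂ = P₁(V₁/V₂)^γ = 3.45×(4.14/39.8)^(1.3) = 0.182 atm.
For a reversible adiabat, W_by_gas = (P₁V₁ − P₂V₂)/(γ−1).
W_by = (349600×0.00414 − 18440×0.0398) / (0.3) = 2378 J.
Q = 0 ⇒ ΔU = −W_by = -2378 J.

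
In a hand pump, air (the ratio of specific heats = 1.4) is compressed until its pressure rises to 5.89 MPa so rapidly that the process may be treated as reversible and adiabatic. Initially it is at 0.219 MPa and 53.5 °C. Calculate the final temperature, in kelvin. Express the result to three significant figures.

T₂ ≈ 837 K

Adiabatic: T₂/T₁ = (P₂/P₁)^((γ−1)/γ).
T₁ = 53.5 °C = 326.6 K.
T₂ = 326.6 × (5.89/0.219)^(0.286) = 836.7 K.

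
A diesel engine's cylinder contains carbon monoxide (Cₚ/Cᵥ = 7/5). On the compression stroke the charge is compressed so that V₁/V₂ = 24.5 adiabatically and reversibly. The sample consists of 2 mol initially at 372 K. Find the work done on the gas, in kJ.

W ≈ 40.1 kJ

For a reversible adiabat TV^(γ−1) is constant, so T₂ = T₁ (V₁/V₂)^(γ−1).
T₂ = 372 × 24.5^(2/5) = 1337 K.
Q = 0, so ΔU = W_on_gas = nCᵥΔT with Cᵥ = R/(γ−1) = 20.79 J/(mol·K).
ΔU = 2 × 20.79 × (1337 − 372) = 40130 J.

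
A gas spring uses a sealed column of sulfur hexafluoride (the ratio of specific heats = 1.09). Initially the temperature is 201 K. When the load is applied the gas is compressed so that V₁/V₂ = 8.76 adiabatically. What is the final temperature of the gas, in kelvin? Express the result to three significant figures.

T₂ ≈ 244 K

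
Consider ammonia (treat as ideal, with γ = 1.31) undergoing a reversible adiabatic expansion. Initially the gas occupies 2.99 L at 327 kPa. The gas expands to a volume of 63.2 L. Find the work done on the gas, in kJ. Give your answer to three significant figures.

W ≈ -1.93 kJ

P₂ = P₁(V₁/V₂)^γ = 327×(2.99/63.2)^(1.31) = 6.008 kPa.
For a reversible adiabat, W_by_gas = (P₁V₁ − P₂V₂)/(γ−1).
W_by = (327000×0.00299 − 6008×0.0632) / (0.31) = 1929 J.
W_on_gas = −W_by = -1929 J.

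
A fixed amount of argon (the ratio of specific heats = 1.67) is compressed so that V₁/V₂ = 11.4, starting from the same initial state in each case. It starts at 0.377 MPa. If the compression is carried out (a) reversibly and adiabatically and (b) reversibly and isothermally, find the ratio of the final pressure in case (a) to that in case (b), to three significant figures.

Isothermal: P_b = P₁(V₁/V₂) = 0.377×11.4.
Adiabatic: P_a = P₁(V₁/V₂)^γ = 0.377×11.4^(1.67).
P_a/P_b = (V₁/V₂)^(γ−1) = 11.4^(0.67) = 5.107.

P_adiabatic / P_isothermal ≈ 5.11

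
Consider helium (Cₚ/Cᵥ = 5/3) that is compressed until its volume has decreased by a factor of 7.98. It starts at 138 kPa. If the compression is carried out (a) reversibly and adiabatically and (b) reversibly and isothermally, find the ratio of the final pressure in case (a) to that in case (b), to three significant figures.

Isothermal: P_b = P₁(V₁/V₂) = 138×7.98.
Adiabatic: P_a = P₁(V₁/V₂)^γ = 138×7.98^(5/3).
P_a/P_b = (V₁/V₂)^(γ−1) = 7.98^(2/3) = 3.993.

P_adiabatic / P_isothermal ≈ 3.99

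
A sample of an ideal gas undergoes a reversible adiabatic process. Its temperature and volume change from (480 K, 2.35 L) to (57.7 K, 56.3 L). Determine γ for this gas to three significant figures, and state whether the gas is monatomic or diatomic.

γ ≈ 1.67; monatomic

TV^(γ−1) = const ⇒ γ − 1 = ln(T₂/T₁) / ln(V₁/V₂).
γ = 1 + ln(57.7/480) / ln(2.35/56.3) = 1.667.
γ ≈ 1.67 is close to 5/3, so the gas is monatomic.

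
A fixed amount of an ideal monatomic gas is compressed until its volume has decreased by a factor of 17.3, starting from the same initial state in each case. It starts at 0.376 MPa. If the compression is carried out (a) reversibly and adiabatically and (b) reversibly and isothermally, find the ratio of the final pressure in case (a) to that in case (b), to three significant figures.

P_adiabatic / P_isothermal ≈ 6.69

For a monatomic ideal gas γ = 5/3.
Isothermal: P_b = P₁(V₁/V₂) = 0.376×17.3.
Adiabatic: P_a = P₁(V₁/V₂)^γ = 0.376×17.3^(5/3).
P_a/P_b = (V₁/V₂)^(γ−1) = 17.3^(2/3) = 6.689.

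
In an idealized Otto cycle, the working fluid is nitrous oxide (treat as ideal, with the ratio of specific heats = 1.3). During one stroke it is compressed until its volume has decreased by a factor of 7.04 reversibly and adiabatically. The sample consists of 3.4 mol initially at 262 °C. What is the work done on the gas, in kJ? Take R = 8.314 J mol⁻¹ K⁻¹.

W ≈ 40.1 kJ

For a reversible adiabat TV^(γ−1) is constant, so T₂ = T₁ (V₁/V₂)^(γ−1).
T₁ = 262 °C = 535.1 K.
T₂ = 535.1 × 7.04^(0.3) = 961.1 K.
Q = 0, so ΔU = W_on_gas = nCᵥΔT with Cᵥ = R/(γ−1) = 27.71 J/(mol·K).
ΔU = 3.4 × 27.71 × (961.1 − 535.1) = 40130 J.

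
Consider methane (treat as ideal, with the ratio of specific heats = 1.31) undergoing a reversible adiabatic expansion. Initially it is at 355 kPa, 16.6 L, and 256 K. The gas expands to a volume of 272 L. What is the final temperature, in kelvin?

For a reversible adiabat TV^(γ−1) is constant, so T₂ = T₁ (V₁/V₂)^(γ−1).
T₂ = 256 × (16.6/272)^(0.31) = 107.6 K.

T₂ ≈ 108 K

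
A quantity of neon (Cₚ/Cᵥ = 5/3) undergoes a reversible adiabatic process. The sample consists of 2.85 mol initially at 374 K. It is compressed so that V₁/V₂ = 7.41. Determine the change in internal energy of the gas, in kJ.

Adiabatic: T₁V₁^(γ−1) = T₂V₂^(γ−1) ⇒ T₂ = T₁ (V₁/V₂)^(γ−1).
T₂ = 374 × 7.41^(2/3) = 1422 K.
Q = 0, so ΔU = W_on_gas = nCᵥΔT with Cᵥ = R/(γ−1) = 12.47 J/(mol·K).
ΔU = 2.85 × 12.47 × (1422 − 374) = 37230 J.

ΔU ≈ 37.2 kJ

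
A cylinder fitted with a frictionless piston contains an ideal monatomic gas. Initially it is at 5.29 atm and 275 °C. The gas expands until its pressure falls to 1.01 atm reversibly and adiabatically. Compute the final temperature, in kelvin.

Along an adiabat T P^((1−γ)/γ) is constant, so T₂ = T₁ (P₂/P₁)^((γ−1)/γ).
For a monatomic ideal gas γ = 5/3, so (γ−1)/γ = 2/5.
T₁ = 275 °C = 548.1 K.
T₂ = 548.1 × (1.01/5.29)^(2/5) = 282.6 K.

T₂ ≈ 283 K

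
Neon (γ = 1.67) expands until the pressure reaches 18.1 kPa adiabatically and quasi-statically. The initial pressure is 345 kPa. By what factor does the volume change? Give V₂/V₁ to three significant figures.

From PV^γ = const, V₂/V₁ = (P₁/P₂)^(1/γ).
V₂/V₁ = (345/18.1)^(0.599) = 5.842.

V₂/V₁ ≈ 5.84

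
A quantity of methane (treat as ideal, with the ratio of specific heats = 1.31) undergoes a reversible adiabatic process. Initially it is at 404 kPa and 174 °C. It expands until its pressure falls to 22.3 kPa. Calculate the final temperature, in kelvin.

T₂ ≈ 225 K

Adiabatic: T₂/T₁ = (P₂/P₁)^((γ−1)/γ).
T₁ = 174 °C = 447.1 K.
T₂ = 447.1 × (22.3/404)^(0.237) = 225.3 K.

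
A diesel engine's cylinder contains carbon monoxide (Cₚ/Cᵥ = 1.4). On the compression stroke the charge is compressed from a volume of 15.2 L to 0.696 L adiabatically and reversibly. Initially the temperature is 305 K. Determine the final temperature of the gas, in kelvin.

For a reversible adiabat TV^(γ−1) is constant, so T₂ = T₁ (V₁/V₂)^(γ−1).
T₂ = 305 × (15.2/0.696)^(0.4) = 1047 K.

T₂ ≈ 1050 K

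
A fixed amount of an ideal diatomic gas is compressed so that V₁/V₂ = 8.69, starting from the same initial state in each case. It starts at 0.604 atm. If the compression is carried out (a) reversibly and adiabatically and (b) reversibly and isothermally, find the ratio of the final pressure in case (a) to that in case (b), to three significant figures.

P_adiabatic / P_isothermal ≈ 2.37

For a diatomic ideal gas γ = 7/5.
Isothermal: P_b = P₁(V₁/V₂) = 0.604×8.69.
Adiabatic: P_a = P₁(V₁/V₂)^γ = 0.604×8.69^(7/5).
P_a/P_b = (V₁/V₂)^(γ−1) = 8.69^(2/5) = 2.375.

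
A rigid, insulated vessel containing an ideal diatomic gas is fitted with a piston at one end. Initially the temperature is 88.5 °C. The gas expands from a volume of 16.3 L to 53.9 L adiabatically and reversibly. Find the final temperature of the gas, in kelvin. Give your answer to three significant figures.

Adiabatic: T₁V₁^(γ−1) = T₂V₂^(γ−1) ⇒ T₂ = T₁ (V₁/V₂)^(γ−1).
For a diatomic ideal gas γ = 7/5, so γ−1 = 2/5.
T₁ = 88.5 °C = 361.6 K.
T₂ = 361.6 × (16.3/53.9)^(2/5) = 224.1 K.

T₂ ≈ 224 K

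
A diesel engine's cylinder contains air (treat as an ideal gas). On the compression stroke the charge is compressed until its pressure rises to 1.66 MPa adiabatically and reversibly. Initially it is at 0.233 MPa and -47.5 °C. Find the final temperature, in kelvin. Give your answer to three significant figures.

Along an adiabat T P^((1−γ)/γ) is constant, so T₂ = T₁ (P₂/P₁)^((γ−1)/γ).
For a diatomic ideal gas γ = 7/5, so (γ−1)/γ = 2/7.
T₁ = -47.5 °C = 225.6 K.
T₂ = 225.6 × (1.66/0.233)^(2/7) = 395.4 K.

T₂ ≈ 395 K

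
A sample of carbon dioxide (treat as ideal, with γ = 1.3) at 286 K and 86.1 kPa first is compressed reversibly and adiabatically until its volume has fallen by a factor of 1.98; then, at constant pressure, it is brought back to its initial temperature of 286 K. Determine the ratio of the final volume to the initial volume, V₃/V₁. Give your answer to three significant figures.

Adiabatic step: V₂/V₁ = 0.5051; T₂ = T₁·1.98^(0.3) = 351 K.
Isobaric step: V₃/V₂ = T₃/T₂ = 286/351.
V₃/V₁ = (V₂/V₁)(V₃/V₂) = 0.5051 × (286/351) = 0.4115.

V₃/V₁ ≈ 0.411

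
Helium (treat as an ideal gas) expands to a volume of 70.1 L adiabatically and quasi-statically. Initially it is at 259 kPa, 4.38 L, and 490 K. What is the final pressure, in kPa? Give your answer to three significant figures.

Adiabatic: P₁V₁^γ = P₂V₂^γ ⇒ P₂ = P₁ (V₁/V₂)^γ.
γ = 5/3 for a monatomic ideal gas.
P₂ = 259 × (4.38/70.1)^(5/3) = 2.548 kPa.

P₂ ≈ 2.55 kPa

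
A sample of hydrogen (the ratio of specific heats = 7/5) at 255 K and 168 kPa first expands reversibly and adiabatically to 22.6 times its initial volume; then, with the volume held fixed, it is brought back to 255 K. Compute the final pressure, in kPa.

P₃ ≈ 7.43 kPa

Adiabatic step (PV^γ = const): P₂ = 168×(1/22.6)^(7/5) = 2.136 kPa; T₂ = 255×(1/22.6)^(2/5) = 73.27 K.
Isochoric: P₃ = P₂(T₃/T₂) = 2.136 × (255/73.27) = 7.434 kPa.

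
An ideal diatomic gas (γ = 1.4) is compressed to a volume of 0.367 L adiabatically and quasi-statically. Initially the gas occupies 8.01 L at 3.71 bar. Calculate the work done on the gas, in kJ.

W ≈ 18.1 kJ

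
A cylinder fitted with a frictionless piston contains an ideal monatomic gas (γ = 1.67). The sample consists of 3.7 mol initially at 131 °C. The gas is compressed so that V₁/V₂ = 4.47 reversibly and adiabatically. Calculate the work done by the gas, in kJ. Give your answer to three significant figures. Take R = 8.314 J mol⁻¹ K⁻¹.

For a reversible adiabat TV^(γ−1) is constant, so T₂ = T₁ (V₁/V₂)^(γ−1).
T₁ = 131 °C = 404.1 K.
T₂ = 404.1 × 4.47^(0.67) = 1102 K.
Q = 0, so ΔU = W_on_gas = nCᵥΔT with Cᵥ = R/(γ−1) = 12.41 J/(mol·K).
ΔU = 3.7 × 12.41 × (1102 − 404.1) = 32050 J.
Work done by the gas = −ΔU = -32050 J.

W ≈ -32.0 kJ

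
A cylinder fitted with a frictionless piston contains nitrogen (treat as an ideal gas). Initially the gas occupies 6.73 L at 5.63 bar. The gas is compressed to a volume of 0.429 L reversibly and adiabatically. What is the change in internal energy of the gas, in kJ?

ΔU ≈ 19.0 kJ

γ = 7/5 for a diatomic ideal gas.
P₂ = P₁(V₁/V₂)^γ = 5.63×(6.73/0.429)^(7/5) = 265.6 bar.
For a reversible adiabat, W_by_gas = (P₁V₁ − P₂V₂)/(γ−1).
W_by = (563000×0.00673 − 2.656×10^7×0.000429) / (2/5) = -19020 J.
Q = 0 ⇒ ΔU = −W_by = 19020 J.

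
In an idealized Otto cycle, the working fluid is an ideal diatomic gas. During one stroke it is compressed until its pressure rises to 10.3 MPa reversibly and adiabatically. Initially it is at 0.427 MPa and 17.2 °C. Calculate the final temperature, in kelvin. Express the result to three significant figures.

Along an adiabat T P^((1−γ)/γ) is constant, so T₂ = T₁ (P₂/P₁)^((γ−1)/γ).
For a diatomic ideal gas γ = 7/5, so (γ−1)/γ = 2/7.
T₁ = 17.2 °C = 290.3 K.
T₂ = 290.3 × (10.3/0.427)^(2/7) = 720.9 K.

T₂ ≈ 721 K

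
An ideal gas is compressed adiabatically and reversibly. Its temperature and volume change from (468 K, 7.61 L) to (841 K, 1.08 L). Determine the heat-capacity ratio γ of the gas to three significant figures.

TV^(γ−1) = const ⇒ γ − 1 = ln(T₂/T₁) / ln(V₁/V₂).
γ = 1 + ln(841/468) / ln(7.61/1.08) = 1.3.

γ ≈ 1.30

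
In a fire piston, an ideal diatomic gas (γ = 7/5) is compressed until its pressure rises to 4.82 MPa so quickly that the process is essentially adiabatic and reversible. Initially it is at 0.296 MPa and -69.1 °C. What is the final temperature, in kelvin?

T₂ ≈ 453 K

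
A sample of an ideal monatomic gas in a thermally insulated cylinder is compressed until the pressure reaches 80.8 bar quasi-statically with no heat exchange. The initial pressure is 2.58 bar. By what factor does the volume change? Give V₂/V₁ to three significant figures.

V₂/V₁ ≈ 0.127

From PV^γ = const, V₂/V₁ = (P₁/P₂)^(1/γ).
For a monatomic ideal gas γ = 5/3.
V₂/V₁ = (2.58/80.8)^(3/5) = 0.1266.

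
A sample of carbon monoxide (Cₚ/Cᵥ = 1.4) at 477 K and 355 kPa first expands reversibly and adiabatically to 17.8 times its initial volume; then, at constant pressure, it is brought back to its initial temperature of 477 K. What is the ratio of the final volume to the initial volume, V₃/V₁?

Adiabatic step: V₂/V₁ = 17.8; T₂ = T₁·(1/17.8)^(0.4) = 150.8 K.
Isobaric step: V₃/V₂ = T₃/T₂ = 477/150.8.
V₃/V₁ = (V₂/V₁)(V₃/V₂) = 17.8 × (477/150.8) = 56.31.

V₃/V₁ ≈ 56.3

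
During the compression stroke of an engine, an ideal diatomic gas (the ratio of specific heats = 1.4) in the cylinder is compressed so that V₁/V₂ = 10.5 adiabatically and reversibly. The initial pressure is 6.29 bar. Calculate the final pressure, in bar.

Since PV^γ is constant along a reversible adiabat, P₂ = P₁ (V₁/V₂)^γ.
P₂ = 6.29 × 10.5^(1.4) = 169.2 bar.

P₂ ≈ 169 bar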